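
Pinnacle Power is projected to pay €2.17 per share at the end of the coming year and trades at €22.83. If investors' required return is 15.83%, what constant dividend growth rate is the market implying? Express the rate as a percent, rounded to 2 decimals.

From P₀ = D₁/(r − g), the implied growth is g = r − D₁/P₀.
g = 0.1583 − 2.17/22.83 = 0.1583 − 0.09505 = 0.06325

6.32%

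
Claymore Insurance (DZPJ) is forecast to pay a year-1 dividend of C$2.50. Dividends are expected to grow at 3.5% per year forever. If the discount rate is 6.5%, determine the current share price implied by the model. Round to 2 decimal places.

Gordon growth model: P₀ = D₁/(r − g), with D₁ = 2.50 given directly.
P₀ = 2.5000 / (0.065 − 0.035) = 2.5000 / 0.03 = 83.3333

C$83.33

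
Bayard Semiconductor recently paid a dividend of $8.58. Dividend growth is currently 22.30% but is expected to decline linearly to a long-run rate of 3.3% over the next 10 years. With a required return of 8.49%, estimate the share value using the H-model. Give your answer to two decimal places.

$327.83

H-model: P₀ = D₀[(1+g_L) + H(g_S−g_L)]/(r−g_L), with H = 10/2 = 5.
P₀ = 8.58 × [(1+0.033) + 5×(0.223−0.033)] / (0.0849−0.033)
   = 8.58 × 1.9830 / 0.0519 = 327.8254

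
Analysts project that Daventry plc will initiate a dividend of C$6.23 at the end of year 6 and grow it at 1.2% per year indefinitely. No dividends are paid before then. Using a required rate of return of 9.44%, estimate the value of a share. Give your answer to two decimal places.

Deferred-dividend DDM. At t=5 the remaining stream is a growing perpetuity with first payment D_6 = 6.23.
V_5 = D_6/(r−g) = 6.23/(0.0944−0.012) = 75.6068
P₀ = V_5/(1+r)^5 = 75.6068/(1+0.0944)^5 = 48.1593

C$48.16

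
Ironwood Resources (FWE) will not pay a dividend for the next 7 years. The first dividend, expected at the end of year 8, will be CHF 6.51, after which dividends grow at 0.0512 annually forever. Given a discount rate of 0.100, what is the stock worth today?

CHF 68.46

Deferred-dividend DDM. At t=7 the remaining stream is a growing perpetuity with first payment D_8 = 6.51.
V_7 = D_8/(r−g) = 6.51/(0.1−0.0512) = 133.4016
P₀ = V_7/(1+r)^7 = 133.4016/(1+0.1)^7 = 68.4561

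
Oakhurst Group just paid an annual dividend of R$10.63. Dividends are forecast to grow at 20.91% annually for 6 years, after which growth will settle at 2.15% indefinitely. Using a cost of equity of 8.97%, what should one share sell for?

Two-stage DDM. Project D₁…D_6 at 0.2091, terminal growth 0.0215, discount at r = 0.0897.
D_1 = 12.8527
D_2 = 15.5402
D_3 = 18.7897
D_4 = 22.7186
D_5 = 27.4691
D_6 = 33.2129
Terminal value at t=6: TV = D_7/(r−g) = 33.9270/(0.0897−0.0215) = 497.4628
P₀ = 12.8527/(1+0.0897)^1 + 15.5402/(1+0.0897)^2 + 18.7897/(1+0.0897)^3 + 22.7186/(1+0.0897)^4 + 27.4691/(1+0.0897)^5 + 33.2129/(1+0.0897)^6 + 497.4628/(1+0.0897)^6 = 390.3403

R$390.34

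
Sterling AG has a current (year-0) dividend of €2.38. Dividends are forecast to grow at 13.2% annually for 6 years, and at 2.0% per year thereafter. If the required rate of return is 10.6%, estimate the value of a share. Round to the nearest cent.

€47.95

Two-stage DDM. Project D₁…D_6 at 0.132, terminal growth 0.02, discount at r = 0.106.
D_1 = 2.6942
D_2 = 3.0498
D_3 = 3.4524
D_4 = 3.9081
D_5 = 4.4239
D_6 = 5.0079
Terminal value at t=6: TV = D_7/(r−g) = 5.1081/(0.106−0.02) = 59.3960
P₀ = 2.6942/(1+0.106)^1 + 3.0498/(1+0.106)^2 + 3.4524/(1+0.106)^3 + 3.9081/(1+0.106)^4 + 4.4239/(1+0.106)^5 + 5.0079/(1+0.106)^6 + 59.3960/(1+0.106)^6 = 47.9529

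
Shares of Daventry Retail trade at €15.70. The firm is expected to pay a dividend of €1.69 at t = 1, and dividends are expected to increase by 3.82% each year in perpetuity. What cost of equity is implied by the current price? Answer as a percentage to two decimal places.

Rearranging the constant-growth DDM: r = D₁/P₀ + g.
r = 1.6900 / 15.70 + 0.0382 = 0.10764 + 0.0382 = 0.14584

14.58%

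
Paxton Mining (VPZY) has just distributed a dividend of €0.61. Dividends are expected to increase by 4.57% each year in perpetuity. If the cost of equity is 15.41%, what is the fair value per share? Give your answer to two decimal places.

Gordon growth model: P₀ = D₁/(r − g). D₁ = 0.61 × (1 + 0.0457) = 0.6379.
P₀ = 0.6379 / (0.1541 − 0.0457) = 0.6379 / 0.1084 = 5.8845

€5.88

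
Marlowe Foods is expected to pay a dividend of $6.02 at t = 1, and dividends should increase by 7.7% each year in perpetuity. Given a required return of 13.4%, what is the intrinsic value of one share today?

Gordon growth model: P₀ = D₁/(r − g), with D₁ = 6.02 given directly.
P₀ = 6.0200 / (0.134 − 0.077) = 6.0200 / 0.057 = 105.6140

$105.61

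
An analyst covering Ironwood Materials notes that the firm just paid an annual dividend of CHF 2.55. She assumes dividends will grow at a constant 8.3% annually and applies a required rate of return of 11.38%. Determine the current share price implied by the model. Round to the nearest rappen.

CHF 89.66

Gordon growth model: P₀ = D₁/(r − g). D₁ = 2.55 × (1 + 0.083) = 2.7616.
P₀ = 2.7616 / (0.1138 − 0.083) = 2.7616 / 0.0308 = 89.6640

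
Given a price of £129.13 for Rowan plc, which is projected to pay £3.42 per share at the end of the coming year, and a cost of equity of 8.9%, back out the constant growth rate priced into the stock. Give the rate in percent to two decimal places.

6.25%

From P₀ = D₁/(r − g), the implied growth is g = r − D₁/P₀.
g = 0.089 − 3.42/129.13 = 0.089 − 0.02648 = 0.06252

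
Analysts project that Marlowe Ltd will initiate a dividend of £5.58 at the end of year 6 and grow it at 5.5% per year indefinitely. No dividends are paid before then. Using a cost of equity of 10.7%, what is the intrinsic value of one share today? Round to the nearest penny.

Deferred-dividend DDM. At t=5 the remaining stream is a growing perpetuity with first payment D_6 = 5.58.
V_5 = D_6/(r−g) = 5.58/(0.107−0.055) = 107.3077
P₀ = V_5/(1+r)^5 = 107.3077/(1+0.107)^5 = 64.5495

£64.55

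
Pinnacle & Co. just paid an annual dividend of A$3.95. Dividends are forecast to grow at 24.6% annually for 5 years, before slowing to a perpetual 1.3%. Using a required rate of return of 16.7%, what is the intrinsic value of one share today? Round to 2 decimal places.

Two-stage DDM. Project D₁…D_5 at 0.246, terminal growth 0.013, discount at r = 0.167.
D_1 = 4.9217
D_2 = 6.1324
D_3 = 7.6410
D_4 = 9.5207
D_5 = 11.8628
Terminal value at t=5: TV = D_6/(r−g) = 12.0170/(0.167−0.013) = 78.0326
P₀ = 4.9217/(1+0.167)^1 + 6.1324/(1+0.167)^2 + 7.6410/(1+0.167)^3 + 9.5207/(1+0.167)^4 + 11.8628/(1+0.167)^5 + 78.0326/(1+0.167)^5 = 60.1932

A$60.19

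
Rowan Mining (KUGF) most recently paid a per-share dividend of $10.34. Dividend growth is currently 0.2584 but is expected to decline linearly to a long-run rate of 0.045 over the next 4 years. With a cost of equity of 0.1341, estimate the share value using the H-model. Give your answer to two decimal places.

H-model: P₀ = D₀[(1+g_L) + H(g_S−g_L)]/(r−g_L), with H = 4/2 = 2.
P₀ = 10.34 × [(1+0.045) + 2×(0.2584−0.045)] / (0.1341−0.045)
   = 10.34 × 1.4718 / 0.0891 = 170.8015

$170.80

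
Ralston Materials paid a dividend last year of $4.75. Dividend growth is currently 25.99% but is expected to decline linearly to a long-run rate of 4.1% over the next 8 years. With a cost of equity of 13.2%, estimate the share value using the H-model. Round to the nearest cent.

$100.04

H-model: P₀ = D₀[(1+g_L) + H(g_S−g_L)]/(r−g_L), with H = 8/2 = 4.
P₀ = 4.75 × [(1+0.041) + 4×(0.2599−0.041)] / (0.132−0.041)
   = 4.75 × 1.9166 / 0.091 = 100.0423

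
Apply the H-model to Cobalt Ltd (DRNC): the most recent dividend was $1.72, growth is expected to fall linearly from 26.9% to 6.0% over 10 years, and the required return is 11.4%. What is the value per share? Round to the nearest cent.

H-model: P₀ = D₀[(1+g_L) + H(g_S−g_L)]/(r−g_L), with H = 10/2 = 5.
P₀ = 1.72 × [(1+0.06) + 5×(0.269−0.06)] / (0.114−0.06)
   = 1.72 × 2.1050 / 0.054 = 67.0481

$67.05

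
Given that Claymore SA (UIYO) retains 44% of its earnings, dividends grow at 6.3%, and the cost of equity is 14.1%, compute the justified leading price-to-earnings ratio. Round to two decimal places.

7.18

Payout ratio b = 1 − 0.44 = 0.56.
Justified leading P/E = b/(r−g) = 0.56/(0.141−0.063) = 7.1795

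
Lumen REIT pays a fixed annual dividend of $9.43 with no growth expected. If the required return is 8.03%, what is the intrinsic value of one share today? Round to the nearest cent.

Zero-growth DDM (perpetuity): P₀ = D/r = 9.43 / 0.0803 = 117.4346

$117.43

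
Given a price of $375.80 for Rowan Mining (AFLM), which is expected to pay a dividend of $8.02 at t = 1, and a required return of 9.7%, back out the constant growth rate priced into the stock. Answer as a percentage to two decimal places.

7.57%

From P₀ = D₁/(r − g), the implied growth is g = r − D₁/P₀.
g = 0.097 − 8.02/375.80 = 0.097 − 0.02134 = 0.07566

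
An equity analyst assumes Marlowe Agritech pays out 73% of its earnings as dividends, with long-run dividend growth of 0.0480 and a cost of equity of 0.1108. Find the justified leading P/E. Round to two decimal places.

11.62

Justified leading P/E = b/(r−g) = 0.73/(0.1108−0.048) = 11.6242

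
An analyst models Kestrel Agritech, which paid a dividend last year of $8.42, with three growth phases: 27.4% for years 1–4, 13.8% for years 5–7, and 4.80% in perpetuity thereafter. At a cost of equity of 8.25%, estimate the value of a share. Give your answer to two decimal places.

Three-stage DDM. Project D₁…D_7; terminal Gordon value at t=7 with g = 0.048; discount at r = 0.0825.
D_1 = 10.7271
D_2 = 13.6663
D_3 = 17.4109
D_4 = 22.1814
D_5 = 25.2425
D_6 = 28.7259
D_7 = 32.6901
TV_7 = 34.2593/(0.0825−0.048) = 993.0218
P₀ = Σ Dₜ/(1+r)ᵗ + TV_7/(1+r)^7 = 675.1712

$675.17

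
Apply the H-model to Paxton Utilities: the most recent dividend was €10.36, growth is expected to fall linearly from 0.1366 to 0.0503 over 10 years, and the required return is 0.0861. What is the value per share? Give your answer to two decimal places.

H-model: P₀ = D₀[(1+g_L) + H(g_S−g_L)]/(r−g_L), with H = 10/2 = 5.
P₀ = 10.36 × [(1+0.0503) + 5×(0.1366−0.0503)] / (0.0861−0.0503)
   = 10.36 × 1.4818 / 0.0358 = 428.8114

€428.81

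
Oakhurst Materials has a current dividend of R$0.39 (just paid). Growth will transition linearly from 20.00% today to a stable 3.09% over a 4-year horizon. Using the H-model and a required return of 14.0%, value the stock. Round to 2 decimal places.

R$4.89

H-model: P₀ = D₀[(1+g_L) + H(g_S−g_L)]/(r−g_L), with H = 4/2 = 2.
P₀ = 0.39 × [(1+0.0309) + 2×(0.2−0.0309)] / (0.14−0.0309)
   = 0.39 × 1.3691 / 0.1091 = 4.8941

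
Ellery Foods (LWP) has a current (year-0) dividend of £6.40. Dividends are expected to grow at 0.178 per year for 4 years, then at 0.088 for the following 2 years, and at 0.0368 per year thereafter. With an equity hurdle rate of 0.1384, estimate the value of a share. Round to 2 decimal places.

£110.02

Three-stage DDM. Project D₁…D_6; terminal Gordon value at t=6 with g = 0.0368; discount at r = 0.1384.
D_1 = 7.5392
D_2 = 8.8812
D_3 = 10.4620
D_4 = 12.3243
D_5 = 13.4088
D_6 = 14.5888
TV_6 = 15.1256/(0.1384−0.0368) = 148.8745
P₀ = Σ Dₜ/(1+r)ᵗ + TV_6/(1+r)^6 = 110.0201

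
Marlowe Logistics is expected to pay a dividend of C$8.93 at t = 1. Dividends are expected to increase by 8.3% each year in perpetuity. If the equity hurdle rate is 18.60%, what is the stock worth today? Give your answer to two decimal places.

C$86.70

Gordon growth model: P₀ = D₁/(r − g), with D₁ = 8.93 given directly.
P₀ = 8.9300 / (0.186 − 0.083) = 8.9300 / 0.103 = 86.6990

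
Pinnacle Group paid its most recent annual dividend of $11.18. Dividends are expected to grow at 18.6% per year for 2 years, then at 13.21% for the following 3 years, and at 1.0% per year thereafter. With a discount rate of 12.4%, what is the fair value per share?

$174.81

Three-stage DDM. Project D₁…D_5; terminal Gordon value at t=5 with g = 0.01; discount at r = 0.124.
D_1 = 13.2595
D_2 = 15.7257
D_3 = 17.8031
D_4 = 20.1549
D_5 = 22.8174
TV_5 = 23.0455/(0.124−0.01) = 202.1539
P₀ = Σ Dₜ/(1+r)ᵗ + TV_5/(1+r)^5 = 174.8080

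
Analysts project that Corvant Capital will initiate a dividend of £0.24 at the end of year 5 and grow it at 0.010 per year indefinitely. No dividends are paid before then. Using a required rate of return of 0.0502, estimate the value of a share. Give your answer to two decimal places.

£4.91

Deferred-dividend DDM. At t=4 the remaining stream is a growing perpetuity with first payment D_5 = 0.24.
V_4 = D_5/(r−g) = 0.24/(0.0502−0.01) = 5.9701
P₀ = V_4/(1+r)^4 = 5.9701/(1+0.0502)^4 = 4.9079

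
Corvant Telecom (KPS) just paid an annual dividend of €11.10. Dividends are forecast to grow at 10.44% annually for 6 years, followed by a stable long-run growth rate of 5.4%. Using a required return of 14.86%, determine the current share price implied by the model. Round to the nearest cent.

Two-stage DDM. Project D₁…D_6 at 0.1044, terminal growth 0.054, discount at r = 0.1486.
D_1 = 12.2588
D_2 = 13.5387
D_3 = 14.9521
D_4 = 16.5131
D_5 = 18.2371
D_6 = 20.1410
Terminal value at t=6: TV = D_7/(r−g) = 21.2286/(0.1486−0.054) = 224.4041
P₀ = 12.2588/(1+0.1486)^1 + 13.5387/(1+0.1486)^2 + 14.9521/(1+0.1486)^3 + 16.5131/(1+0.1486)^4 + 18.2371/(1+0.1486)^5 + 20.1410/(1+0.1486)^6 + 224.4041/(1+0.1486)^6 = 155.9114

€155.91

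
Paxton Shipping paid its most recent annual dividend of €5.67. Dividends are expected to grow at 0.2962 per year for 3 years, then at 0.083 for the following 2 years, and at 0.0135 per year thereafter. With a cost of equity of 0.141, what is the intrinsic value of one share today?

Three-stage DDM. Project D₁…D_5; terminal Gordon value at t=5 with g = 0.0135; discount at r = 0.141.
D_1 = 7.3495
D_2 = 9.5264
D_3 = 12.3481
D_4 = 13.3730
D_5 = 14.4829
TV_5 = 14.6784/(0.141−0.0135) = 115.1250
P₀ = Σ Dₜ/(1+r)ᵗ + TV_5/(1+r)^5 = 96.9813

€96.98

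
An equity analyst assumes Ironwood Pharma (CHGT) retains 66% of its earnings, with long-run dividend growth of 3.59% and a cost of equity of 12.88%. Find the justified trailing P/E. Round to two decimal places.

Payout ratio b = 1 − 0.66 = 0.34.
Justified trailing P/E = b(1+g)/(r−g) = 0.34×(1+0.0359)/(0.1288−0.0359) = 3.7912

3.79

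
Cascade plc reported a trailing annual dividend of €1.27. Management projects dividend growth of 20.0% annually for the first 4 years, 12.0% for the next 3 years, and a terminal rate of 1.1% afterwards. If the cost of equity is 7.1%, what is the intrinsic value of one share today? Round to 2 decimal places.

€51.95

Three-stage DDM. Project D₁…D_7; terminal Gordon value at t=7 with g = 0.011; discount at r = 0.071.
D_1 = 1.5240
D_2 = 1.8288
D_3 = 2.1946
D_4 = 2.6335
D_5 = 2.9495
D_6 = 3.3034
D_7 = 3.6998
TV_7 = 3.7405/(0.071−0.011) = 62.3423
P₀ = Σ Dₜ/(1+r)ᵗ + TV_7/(1+r)^7 = 51.9470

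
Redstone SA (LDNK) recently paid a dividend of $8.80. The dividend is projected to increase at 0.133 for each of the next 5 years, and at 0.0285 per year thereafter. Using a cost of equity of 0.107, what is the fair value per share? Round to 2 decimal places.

Two-stage DDM. Project D₁…D_5 at 0.133, terminal growth 0.0285, discount at r = 0.107.
D_1 = 9.9704
D_2 = 11.2965
D_3 = 12.7989
D_4 = 14.5011
D_5 = 16.4298
Terminal value at t=5: TV = D_6/(r−g) = 16.8980/(0.107−0.0285) = 215.2617
P₀ = 9.9704/(1+0.107)^1 + 11.2965/(1+0.107)^2 + 12.7989/(1+0.107)^3 + 14.5011/(1+0.107)^4 + 16.4298/(1+0.107)^5 + 215.2617/(1+0.107)^5 = 176.6869

$176.69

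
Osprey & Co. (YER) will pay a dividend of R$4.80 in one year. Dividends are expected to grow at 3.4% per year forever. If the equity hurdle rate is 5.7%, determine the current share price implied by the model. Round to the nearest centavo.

R$208.70

Gordon growth model: P₀ = D₁/(r − g), with D₁ = 4.80 given directly.
P₀ = 4.8000 / (0.057 − 0.034) = 4.8000 / 0.023 = 208.6957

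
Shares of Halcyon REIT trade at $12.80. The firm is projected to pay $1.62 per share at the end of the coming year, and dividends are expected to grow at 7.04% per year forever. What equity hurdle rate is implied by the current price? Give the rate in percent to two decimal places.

Rearranging the constant-growth DDM: r = D₁/P₀ + g.
r = 1.6200 / 12.80 + 0.0704 = 0.12656 + 0.0704 = 0.19696

19.70%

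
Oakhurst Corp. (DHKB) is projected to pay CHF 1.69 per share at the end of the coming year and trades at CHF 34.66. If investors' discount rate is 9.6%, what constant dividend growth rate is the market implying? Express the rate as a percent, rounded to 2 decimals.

From P₀ = D₁/(r − g), the implied growth is g = r − D₁/P₀.
g = 0.096 − 1.69/34.66 = 0.096 − 0.04876 = 0.04724

4.72%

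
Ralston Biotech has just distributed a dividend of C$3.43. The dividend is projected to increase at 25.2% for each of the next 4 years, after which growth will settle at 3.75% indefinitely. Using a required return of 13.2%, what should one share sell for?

Two-stage DDM. Project D₁…D_4 at 0.252, terminal growth 0.0375, discount at r = 0.132.
D_1 = 4.2944
D_2 = 5.3765
D_3 = 6.7314
D_4 = 8.4277
Terminal value at t=4: TV = D_5/(r−g) = 8.7438/(0.132−0.0375) = 92.5268
P₀ = 4.2944/(1+0.132)^1 + 5.3765/(1+0.132)^2 + 6.7314/(1+0.132)^3 + 8.4277/(1+0.132)^4 + 92.5268/(1+0.132)^4 = 74.1108

C$74.11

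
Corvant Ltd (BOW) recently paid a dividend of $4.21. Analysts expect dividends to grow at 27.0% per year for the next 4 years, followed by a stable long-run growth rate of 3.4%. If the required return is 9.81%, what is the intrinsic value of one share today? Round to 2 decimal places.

$146.05

Two-stage DDM. Project D₁…D_4 at 0.27, terminal growth 0.034, discount at r = 0.0981.
D_1 = 5.3467
D_2 = 6.7903
D_3 = 8.6237
D_4 = 10.9521
Terminal value at t=4: TV = D_5/(r−g) = 11.3245/(0.0981−0.034) = 176.6686
P₀ = 5.3467/(1+0.0981)^1 + 6.7903/(1+0.0981)^2 + 8.6237/(1+0.0981)^3 + 10.9521/(1+0.0981)^4 + 176.6686/(1+0.0981)^4 = 146.0498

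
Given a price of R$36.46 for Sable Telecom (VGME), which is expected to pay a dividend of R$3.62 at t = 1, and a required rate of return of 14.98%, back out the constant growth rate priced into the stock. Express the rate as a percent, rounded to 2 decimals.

5.05%

From P₀ = D₁/(r − g), the implied growth is g = r − D₁/P₀.
g = 0.1498 − 3.62/36.46 = 0.1498 − 0.09929 = 0.05051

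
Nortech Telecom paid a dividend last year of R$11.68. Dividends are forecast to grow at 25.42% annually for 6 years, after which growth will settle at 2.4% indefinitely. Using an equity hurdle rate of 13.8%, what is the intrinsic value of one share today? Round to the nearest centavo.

Two-stage DDM. Project D₁…D_6 at 0.2542, terminal growth 0.024, discount at r = 0.138.
D_1 = 14.6491
D_2 = 18.3728
D_3 = 23.0432
D_4 = 28.9008
D_5 = 36.2474
D_6 = 45.4615
Terminal value at t=6: TV = D_7/(r−g) = 46.5526/(0.138−0.024) = 408.3558
P₀ = 14.6491/(1+0.138)^1 + 18.3728/(1+0.138)^2 + 23.0432/(1+0.138)^3 + 28.9008/(1+0.138)^4 + 36.2474/(1+0.138)^5 + 45.4615/(1+0.138)^6 + 408.3558/(1+0.138)^6 = 287.8622

R$287.86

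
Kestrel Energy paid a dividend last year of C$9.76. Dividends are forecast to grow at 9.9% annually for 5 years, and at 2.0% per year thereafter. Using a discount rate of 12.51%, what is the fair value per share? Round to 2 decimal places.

C$129.74

Two-stage DDM. Project D₁…D_5 at 0.099, terminal growth 0.02, discount at r = 0.1251.
D_1 = 10.7262
D_2 = 11.7881
D_3 = 12.9552
D_4 = 14.2377
D_5 = 15.6473
Terminal value at t=5: TV = D_6/(r−g) = 15.9602/(0.1251−0.02) = 151.8573
P₀ = 10.7262/(1+0.1251)^1 + 11.7881/(1+0.1251)^2 + 12.9552/(1+0.1251)^3 + 14.2377/(1+0.1251)^4 + 15.6473/(1+0.1251)^5 + 151.8573/(1+0.1251)^5 = 129.7396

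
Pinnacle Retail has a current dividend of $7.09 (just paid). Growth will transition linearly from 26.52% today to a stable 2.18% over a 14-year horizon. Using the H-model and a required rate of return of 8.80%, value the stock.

$291.91

H-model: P₀ = D₀[(1+g_L) + H(g_S−g_L)]/(r−g_L), with H = 14/2 = 7.
P₀ = 7.09 × [(1+0.0218) + 7×(0.2652−0.0218)] / (0.088−0.0218)
   = 7.09 × 2.7256 / 0.0662 = 291.9109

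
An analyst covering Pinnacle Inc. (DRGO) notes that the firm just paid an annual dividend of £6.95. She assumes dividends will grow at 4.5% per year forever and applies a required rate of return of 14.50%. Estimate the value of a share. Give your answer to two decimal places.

Gordon growth model: P₀ = D₁/(r − g). D₁ = 6.95 × (1 + 0.045) = 7.2627.
P₀ = 7.2627 / (0.145 − 0.045) = 7.2627 / 0.1 = 72.6275

£72.63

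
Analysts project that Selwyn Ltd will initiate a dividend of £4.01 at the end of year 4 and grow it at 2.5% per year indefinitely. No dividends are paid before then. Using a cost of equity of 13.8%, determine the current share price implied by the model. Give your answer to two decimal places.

Deferred-dividend DDM. At t=3 the remaining stream is a growing perpetuity with first payment D_4 = 4.01.
V_3 = D_4/(r−g) = 4.01/(0.138−0.025) = 35.4867
P₀ = V_3/(1+r)^3 = 35.4867/(1+0.138)^3 = 24.0790

£24.08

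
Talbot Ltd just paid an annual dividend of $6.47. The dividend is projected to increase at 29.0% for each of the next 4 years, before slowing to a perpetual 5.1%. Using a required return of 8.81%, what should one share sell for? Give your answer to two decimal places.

Two-stage DDM. Project D₁…D_4 at 0.29, terminal growth 0.051, discount at r = 0.0881.
D_1 = 8.3463
D_2 = 10.7667
D_3 = 13.8891
D_4 = 17.9169
Terminal value at t=4: TV = D_5/(r−g) = 18.8307/(0.0881−0.051) = 507.5653
P₀ = 8.3463/(1+0.0881)^1 + 10.7667/(1+0.0881)^2 + 13.8891/(1+0.0881)^3 + 17.9169/(1+0.0881)^4 + 507.5653/(1+0.0881)^4 = 402.4173

$402.42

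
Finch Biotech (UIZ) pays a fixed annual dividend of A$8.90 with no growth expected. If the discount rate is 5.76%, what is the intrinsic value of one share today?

A$154.51

Zero-growth DDM (perpetuity): P₀ = D/r = 8.90 / 0.0576 = 154.5139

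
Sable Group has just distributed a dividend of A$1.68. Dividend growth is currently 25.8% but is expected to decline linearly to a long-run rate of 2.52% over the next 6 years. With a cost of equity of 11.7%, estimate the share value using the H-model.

A$31.54

H-model: P₀ = D₀[(1+g_L) + H(g_S−g_L)]/(r−g_L), with H = 6/2 = 3.
P₀ = 1.68 × [(1+0.0252) + 3×(0.258−0.0252)] / (0.117−0.0252)
   = 1.68 × 1.7236 / 0.0918 = 31.5430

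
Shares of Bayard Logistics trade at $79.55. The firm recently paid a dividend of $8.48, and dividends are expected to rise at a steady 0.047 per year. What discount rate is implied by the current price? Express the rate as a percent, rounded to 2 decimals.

15.86%

Rearranging the constant-growth DDM: r = D₁/P₀ + g.
D₁ = 8.48 × (1 + 0.047) = 8.8786.
r = 8.8786 / 79.55 + 0.047 = 0.11161 + 0.047 = 0.15861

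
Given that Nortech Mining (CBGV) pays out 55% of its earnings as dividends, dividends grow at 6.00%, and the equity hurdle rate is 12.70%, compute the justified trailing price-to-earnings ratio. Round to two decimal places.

Justified trailing P/E = b(1+g)/(r−g) = 0.55×(1+0.06)/(0.127−0.06) = 8.7015

8.70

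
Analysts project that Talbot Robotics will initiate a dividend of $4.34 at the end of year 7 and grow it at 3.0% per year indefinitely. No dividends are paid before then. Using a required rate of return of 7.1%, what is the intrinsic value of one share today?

$70.14

Deferred-dividend DDM. At t=6 the remaining stream is a growing perpetuity with first payment D_7 = 4.34.
V_6 = D_7/(r−g) = 4.34/(0.071−0.03) = 105.8537
P₀ = V_6/(1+r)^6 = 105.8537/(1+0.071)^6 = 70.1405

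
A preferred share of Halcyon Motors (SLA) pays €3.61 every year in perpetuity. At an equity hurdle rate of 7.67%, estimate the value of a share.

€47.07

Zero-growth DDM (perpetuity): P₀ = D/r = 3.61 / 0.0767 = 47.0665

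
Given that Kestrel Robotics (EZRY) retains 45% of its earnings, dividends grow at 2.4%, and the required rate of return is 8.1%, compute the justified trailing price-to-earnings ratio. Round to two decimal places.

Payout ratio b = 1 − 0.45 = 0.55.
Justified trailing P/E = b(1+g)/(r−g) = 0.55×(1+0.024)/(0.081−0.024) = 9.8807

9.88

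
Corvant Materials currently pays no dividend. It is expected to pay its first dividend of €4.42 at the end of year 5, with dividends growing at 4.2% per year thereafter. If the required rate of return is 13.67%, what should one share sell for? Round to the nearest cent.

Deferred-dividend DDM. At t=4 the remaining stream is a growing perpetuity with first payment D_5 = 4.42.
V_4 = D_5/(r−g) = 4.42/(0.1367−0.042) = 46.6737
P₀ = V_4/(1+r)^4 = 46.6737/(1+0.1367)^4 = 27.9569

€27.96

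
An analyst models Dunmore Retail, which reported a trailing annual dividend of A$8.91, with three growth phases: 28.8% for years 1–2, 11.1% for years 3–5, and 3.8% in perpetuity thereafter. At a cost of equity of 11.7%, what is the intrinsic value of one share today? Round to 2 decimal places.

A$210.44

Three-stage DDM. Project D₁…D_5; terminal Gordon value at t=5 with g = 0.038; discount at r = 0.117.
D_1 = 11.4761
D_2 = 14.7812
D_3 = 16.4219
D_4 = 18.2447
D_5 = 20.2699
TV_5 = 21.0402/(0.117−0.038) = 266.3311
P₀ = Σ Dₜ/(1+r)ᵗ + TV_5/(1+r)^5 = 210.4447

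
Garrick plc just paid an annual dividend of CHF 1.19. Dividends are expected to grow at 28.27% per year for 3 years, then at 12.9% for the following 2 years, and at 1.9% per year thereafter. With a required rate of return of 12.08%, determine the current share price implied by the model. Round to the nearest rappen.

Three-stage DDM. Project D₁…D_5; terminal Gordon value at t=5 with g = 0.019; discount at r = 0.1208.
D_1 = 1.5264
D_2 = 1.9579
D_3 = 2.5114
D_4 = 2.8354
D_5 = 3.2012
TV_5 = 3.2620/(0.1208−0.019) = 32.0432
P₀ = Σ Dₜ/(1+r)ᵗ + TV_5/(1+r)^5 = 26.4285

CHF 26.43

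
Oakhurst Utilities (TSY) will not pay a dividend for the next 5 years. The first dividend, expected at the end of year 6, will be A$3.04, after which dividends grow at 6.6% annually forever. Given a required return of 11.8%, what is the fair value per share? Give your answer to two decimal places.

Deferred-dividend DDM. At t=5 the remaining stream is a growing perpetuity with first payment D_6 = 3.04.
V_5 = D_6/(r−g) = 3.04/(0.118−0.066) = 58.4615
P₀ = V_5/(1+r)^5 = 58.4615/(1+0.118)^5 = 33.4704

A$33.47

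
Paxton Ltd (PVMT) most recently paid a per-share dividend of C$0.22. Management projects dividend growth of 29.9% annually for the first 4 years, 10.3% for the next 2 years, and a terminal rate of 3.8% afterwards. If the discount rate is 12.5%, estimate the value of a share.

Three-stage DDM. Project D₁…D_6; terminal Gordon value at t=6 with g = 0.038; discount at r = 0.125.
D_1 = 0.2858
D_2 = 0.3712
D_3 = 0.4822
D_4 = 0.6264
D_5 = 0.6909
D_6 = 0.7621
TV_6 = 0.7911/(0.125−0.038) = 9.0926
P₀ = Σ Dₜ/(1+r)ᵗ + TV_6/(1+r)^6 = 6.5215

C$6.52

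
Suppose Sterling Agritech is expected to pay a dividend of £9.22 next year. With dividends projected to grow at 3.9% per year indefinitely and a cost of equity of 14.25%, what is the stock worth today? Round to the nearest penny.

£89.08

Gordon growth model: P₀ = D₁/(r − g), with D₁ = 9.22 given directly.
P₀ = 9.2200 / (0.1425 − 0.039) = 9.2200 / 0.1035 = 89.0821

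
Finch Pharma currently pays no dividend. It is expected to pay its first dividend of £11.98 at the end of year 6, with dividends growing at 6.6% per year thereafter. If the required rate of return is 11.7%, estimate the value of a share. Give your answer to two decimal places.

Deferred-dividend DDM. At t=5 the remaining stream is a growing perpetuity with first payment D_6 = 11.98.
V_5 = D_6/(r−g) = 11.98/(0.117−0.066) = 234.9020
P₀ = V_5/(1+r)^5 = 234.9020/(1+0.117)^5 = 135.0892

£135.09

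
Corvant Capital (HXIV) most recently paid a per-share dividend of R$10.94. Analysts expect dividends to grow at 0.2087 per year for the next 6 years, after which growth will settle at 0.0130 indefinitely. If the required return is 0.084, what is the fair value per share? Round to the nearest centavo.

R$397.75

Two-stage DDM. Project D₁…D_6 at 0.2087, terminal growth 0.013, discount at r = 0.084.
D_1 = 13.2232
D_2 = 15.9829
D_3 = 19.3185
D_4 = 23.3502
D_5 = 28.2234
D_6 = 34.1137
Terminal value at t=6: TV = D_7/(r−g) = 34.5571/(0.084−0.013) = 486.7204
P₀ = 13.2232/(1+0.084)^1 + 15.9829/(1+0.084)^2 + 19.3185/(1+0.084)^3 + 23.3502/(1+0.084)^4 + 28.2234/(1+0.084)^5 + 34.1137/(1+0.084)^6 + 486.7204/(1+0.084)^6 = 397.7484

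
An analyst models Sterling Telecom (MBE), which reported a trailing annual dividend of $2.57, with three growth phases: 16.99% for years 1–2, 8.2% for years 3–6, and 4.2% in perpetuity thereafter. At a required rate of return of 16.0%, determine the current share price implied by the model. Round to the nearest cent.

$31.49

Three-stage DDM. Project D₁…D_6; terminal Gordon value at t=6 with g = 0.042; discount at r = 0.16.
D_1 = 3.0066
D_2 = 3.5175
D_3 = 3.8059
D_4 = 4.1180
D_5 = 4.4557
D_6 = 4.8210
TV_6 = 5.0235/(0.16−0.042) = 42.5721
P₀ = Σ Dₜ/(1+r)ᵗ + TV_6/(1+r)^6 = 31.4922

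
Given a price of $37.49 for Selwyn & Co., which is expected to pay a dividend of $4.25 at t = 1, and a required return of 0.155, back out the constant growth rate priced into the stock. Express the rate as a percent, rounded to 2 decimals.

From P₀ = D₁/(r − g), the implied growth is g = r − D₁/P₀.
g = 0.155 − 4.25/37.49 = 0.155 − 0.11336 = 0.04164

4.16%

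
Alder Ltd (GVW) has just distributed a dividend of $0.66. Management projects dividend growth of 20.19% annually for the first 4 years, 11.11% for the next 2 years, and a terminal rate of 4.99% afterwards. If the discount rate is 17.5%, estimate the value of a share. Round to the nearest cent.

Three-stage DDM. Project D₁…D_6; terminal Gordon value at t=6 with g = 0.0499; discount at r = 0.175.
D_1 = 0.7933
D_2 = 0.9534
D_3 = 1.1459
D_4 = 1.3773
D_5 = 1.5303
D_6 = 1.7003
TV_6 = 1.7851/(0.175−0.0499) = 14.2697
P₀ = Σ Dₜ/(1+r)ᵗ + TV_6/(1+r)^6 = 9.5463

$9.55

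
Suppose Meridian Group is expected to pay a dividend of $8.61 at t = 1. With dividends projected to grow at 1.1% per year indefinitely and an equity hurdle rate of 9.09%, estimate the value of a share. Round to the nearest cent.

$107.76

Gordon growth model: P₀ = D₁/(r − g), with D₁ = 8.61 given directly.
P₀ = 8.6100 / (0.0909 − 0.011) = 8.6100 / 0.0799 = 107.7597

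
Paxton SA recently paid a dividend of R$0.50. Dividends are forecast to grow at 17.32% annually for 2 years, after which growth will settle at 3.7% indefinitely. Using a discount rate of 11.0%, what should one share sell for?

R$9.02

Two-stage DDM. Project D₁…D_2 at 0.1732, terminal growth 0.037, discount at r = 0.11.
D_1 = 0.5866
D_2 = 0.6882
Terminal value at t=2: TV = D_3/(r−g) = 0.7137/(0.11−0.037) = 9.7762
P₀ = 0.5866/(1+0.11)^1 + 0.6882/(1+0.11)^2 + 9.7762/(1+0.11)^2 = 9.0216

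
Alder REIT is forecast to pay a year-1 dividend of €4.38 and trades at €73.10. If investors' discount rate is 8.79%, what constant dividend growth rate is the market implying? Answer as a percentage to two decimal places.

From P₀ = D₁/(r − g), the implied growth is g = r − D₁/P₀.
g = 0.0879 − 4.38/73.10 = 0.0879 − 0.05992 = 0.02798

2.80%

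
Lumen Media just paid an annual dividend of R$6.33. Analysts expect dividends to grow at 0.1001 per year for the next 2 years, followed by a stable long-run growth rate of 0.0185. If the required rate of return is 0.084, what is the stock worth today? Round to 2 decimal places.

Two-stage DDM. Project D₁…D_2 at 0.1001, terminal growth 0.0185, discount at r = 0.084.
D_1 = 6.9636
D_2 = 7.6607
Terminal value at t=2: TV = D_3/(r−g) = 7.8024/(0.084−0.0185) = 119.1208
P₀ = 6.9636/(1+0.084)^1 + 7.6607/(1+0.084)^2 + 119.1208/(1+0.084)^2 = 114.3181

R$114.32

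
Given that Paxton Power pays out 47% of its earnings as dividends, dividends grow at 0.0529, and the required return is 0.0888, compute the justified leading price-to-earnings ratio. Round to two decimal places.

Justified leading P/E = b/(r−g) = 0.47/(0.0888−0.0529) = 13.0919

13.09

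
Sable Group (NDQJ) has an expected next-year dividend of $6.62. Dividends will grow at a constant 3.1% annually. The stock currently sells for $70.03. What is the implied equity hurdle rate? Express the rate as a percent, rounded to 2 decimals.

12.55%

Rearranging the constant-growth DDM: r = D₁/P₀ + g.
r = 6.6200 / 70.03 + 0.031 = 0.09453 + 0.031 = 0.12553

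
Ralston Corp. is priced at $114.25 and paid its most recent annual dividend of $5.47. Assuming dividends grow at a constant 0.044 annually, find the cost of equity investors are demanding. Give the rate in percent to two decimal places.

9.40%

Rearranging the constant-growth DDM: r = D₁/P₀ + g.
D₁ = 5.47 × (1 + 0.044) = 5.7107.
r = 5.7107 / 114.25 + 0.044 = 0.04998 + 0.044 = 0.09398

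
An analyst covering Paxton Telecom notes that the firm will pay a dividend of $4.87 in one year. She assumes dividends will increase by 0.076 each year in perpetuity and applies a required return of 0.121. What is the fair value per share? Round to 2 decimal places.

$108.22

Gordon growth model: P₀ = D₁/(r − g), with D₁ = 4.87 given directly.
P₀ = 4.8700 / (0.121 − 0.076) = 4.8700 / 0.045 = 108.2222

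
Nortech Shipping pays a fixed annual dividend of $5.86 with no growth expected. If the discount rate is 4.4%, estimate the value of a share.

$133.18

Zero-growth DDM (perpetuity): P₀ = D/r = 5.86 / 0.044 = 133.1818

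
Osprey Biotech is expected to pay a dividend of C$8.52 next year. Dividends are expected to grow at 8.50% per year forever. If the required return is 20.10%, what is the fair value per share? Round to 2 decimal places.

Gordon growth model: P₀ = D₁/(r − g), with D₁ = 8.52 given directly.
P₀ = 8.5200 / (0.201 − 0.085) = 8.5200 / 0.116 = 73.4483

C$73.45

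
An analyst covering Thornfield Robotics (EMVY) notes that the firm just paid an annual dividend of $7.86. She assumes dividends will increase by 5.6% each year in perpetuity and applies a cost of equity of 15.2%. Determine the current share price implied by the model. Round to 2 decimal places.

Gordon growth model: P₀ = D₁/(r − g). D₁ = 7.86 × (1 + 0.056) = 8.3002.
P₀ = 8.3002 / (0.152 − 0.056) = 8.3002 / 0.096 = 86.4600

$86.46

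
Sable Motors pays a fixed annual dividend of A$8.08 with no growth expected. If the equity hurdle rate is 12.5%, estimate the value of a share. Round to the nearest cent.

Zero-growth DDM (perpetuity): P₀ = D/r = 8.08 / 0.125 = 64.6400

A$64.64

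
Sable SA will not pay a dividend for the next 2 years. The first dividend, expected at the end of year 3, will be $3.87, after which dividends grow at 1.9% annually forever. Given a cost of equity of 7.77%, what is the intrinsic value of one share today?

$56.76

Deferred-dividend DDM. At t=2 the remaining stream is a growing perpetuity with first payment D_3 = 3.87.
V_2 = D_3/(r−g) = 3.87/(0.0777−0.019) = 65.9284
P₀ = V_2/(1+r)^2 = 65.9284/(1+0.0777)^2 = 56.7645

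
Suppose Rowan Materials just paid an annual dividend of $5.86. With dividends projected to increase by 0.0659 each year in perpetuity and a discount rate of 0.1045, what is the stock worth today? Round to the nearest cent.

Gordon growth model: P₀ = D₁/(r − g). D₁ = 5.86 × (1 + 0.0659) = 6.2462.
P₀ = 6.2462 / (0.1045 − 0.0659) = 6.2462 / 0.0386 = 161.8180

$161.82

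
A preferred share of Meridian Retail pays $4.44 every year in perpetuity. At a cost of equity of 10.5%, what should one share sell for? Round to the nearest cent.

Zero-growth DDM (perpetuity): P₀ = D/r = 4.44 / 0.105 = 42.2857

$42.29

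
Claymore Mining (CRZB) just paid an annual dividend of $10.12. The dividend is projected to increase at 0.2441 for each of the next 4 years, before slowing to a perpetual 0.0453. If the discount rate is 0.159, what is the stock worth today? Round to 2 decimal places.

$172.00

Two-stage DDM. Project D₁…D_4 at 0.2441, terminal growth 0.0453, discount at r = 0.159.
D_1 = 12.5903
D_2 = 15.6636
D_3 = 19.4871
D_4 = 24.2439
Terminal value at t=4: TV = D_5/(r−g) = 25.3421/(0.159−0.0453) = 222.8857
P₀ = 12.5903/(1+0.159)^1 + 15.6636/(1+0.159)^2 + 19.4871/(1+0.159)^3 + 24.2439/(1+0.159)^4 + 222.8857/(1+0.159)^4 = 171.9997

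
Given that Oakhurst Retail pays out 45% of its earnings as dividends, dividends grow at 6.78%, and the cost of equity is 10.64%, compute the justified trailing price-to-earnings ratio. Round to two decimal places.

12.45

Justified trailing P/E = b(1+g)/(r−g) = 0.45×(1+0.0678)/(0.1064−0.0678) = 12.4484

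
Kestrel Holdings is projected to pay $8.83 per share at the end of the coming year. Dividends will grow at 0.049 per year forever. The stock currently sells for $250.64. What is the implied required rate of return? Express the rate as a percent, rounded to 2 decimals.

Rearranging the constant-growth DDM: r = D₁/P₀ + g.
r = 8.8300 / 250.64 + 0.049 = 0.03523 + 0.049 = 0.08423

8.42%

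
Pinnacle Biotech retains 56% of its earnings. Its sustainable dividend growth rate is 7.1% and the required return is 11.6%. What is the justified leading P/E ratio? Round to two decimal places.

Payout ratio b = 1 − 0.56 = 0.44.
Justified leading P/E = b/(r−g) = 0.44/(0.116−0.071) = 9.7778

9.78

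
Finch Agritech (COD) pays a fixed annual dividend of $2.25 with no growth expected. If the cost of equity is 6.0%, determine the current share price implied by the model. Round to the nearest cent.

Zero-growth DDM (perpetuity): P₀ = D/r = 2.25 / 0.06 = 37.5000

$37.50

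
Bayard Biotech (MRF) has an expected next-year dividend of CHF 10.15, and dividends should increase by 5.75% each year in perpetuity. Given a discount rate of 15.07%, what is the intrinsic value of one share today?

CHF 108.91

Gordon growth model: P₀ = D₁/(r − g), with D₁ = 10.15 given directly.
P₀ = 10.1500 / (0.1507 − 0.0575) = 10.1500 / 0.0932 = 108.9056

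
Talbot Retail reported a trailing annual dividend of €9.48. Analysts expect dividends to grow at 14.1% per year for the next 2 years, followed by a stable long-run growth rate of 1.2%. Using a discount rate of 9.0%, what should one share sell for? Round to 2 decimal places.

€155.09

Two-stage DDM. Project D₁…D_2 at 0.141, terminal growth 0.012, discount at r = 0.09.
D_1 = 10.8167
D_2 = 12.3418
Terminal value at t=2: TV = D_3/(r−g) = 12.4899/(0.09−0.012) = 160.1274
P₀ = 10.8167/(1+0.09)^1 + 12.3418/(1+0.09)^2 + 160.1274/(1+0.09)^2 = 155.0874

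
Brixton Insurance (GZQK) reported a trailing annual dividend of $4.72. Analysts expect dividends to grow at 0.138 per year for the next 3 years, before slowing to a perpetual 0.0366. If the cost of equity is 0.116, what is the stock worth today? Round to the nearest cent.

Two-stage DDM. Project D₁…D_3 at 0.138, terminal growth 0.0366, discount at r = 0.116.
D_1 = 5.3714
D_2 = 6.1126
D_3 = 6.9561
Terminal value at t=3: TV = D_4/(r−g) = 7.2107/(0.116−0.0366) = 90.8154
P₀ = 5.3714/(1+0.116)^1 + 6.1126/(1+0.116)^2 + 6.9561/(1+0.116)^3 + 90.8154/(1+0.116)^3 = 80.0638

$80.06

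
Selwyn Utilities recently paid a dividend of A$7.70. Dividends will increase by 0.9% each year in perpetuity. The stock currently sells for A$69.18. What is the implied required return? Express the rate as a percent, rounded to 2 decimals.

12.13%

Rearranging the constant-growth DDM: r = D₁/P₀ + g.
D₁ = 7.70 × (1 + 0.009) = 7.7693.
r = 7.7693 / 69.18 + 0.009 = 0.11231 + 0.009 = 0.12131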